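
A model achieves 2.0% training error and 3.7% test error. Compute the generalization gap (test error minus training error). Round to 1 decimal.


Generalization gap = test_error - train_error
= 3.7 - 2.0
= 1.7%
A small gap suggests good generalization.

1.7


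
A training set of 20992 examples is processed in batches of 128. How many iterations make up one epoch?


Iterations per epoch = dataset_size / batch_size
= 20992 / 128
= 164

164


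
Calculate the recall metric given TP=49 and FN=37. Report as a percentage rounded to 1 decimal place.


Recall = TP / (TP + FN) * 100
= 49 / (49 + 37)
= 49 / 86
= 0.5698
= 57.0%

57.0


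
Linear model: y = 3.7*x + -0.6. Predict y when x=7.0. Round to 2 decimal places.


y = 3.7 * 7.0 + (-0.6)
= 25.9 + (-0.6)
= 25.30

25.30


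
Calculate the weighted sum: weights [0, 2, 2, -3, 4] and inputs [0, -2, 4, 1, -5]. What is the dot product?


Element-wise products:
0 * 0 = 0
2 * -2 = -4
2 * 4 = 8
-3 * 1 = -3
4 * -5 = -20
Sum = 0 + -4 + 8 + -3 + -20
= -19

-19


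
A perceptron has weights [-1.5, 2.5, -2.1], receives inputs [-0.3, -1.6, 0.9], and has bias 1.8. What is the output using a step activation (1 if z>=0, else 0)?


z = w . x + b
= -1.5*-0.3 + 2.5*-1.6 + -2.1*0.9 + 1.8
= 0.45 + -4.0 + -1.89 + 1.8
= -5.44 + 1.8
= -3.64
Since z = -3.64 < 0, output = 0

0


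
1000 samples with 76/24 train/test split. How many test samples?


Train samples = 1000 * 76% = 760
Test samples = 1000 - 760
= 240

240


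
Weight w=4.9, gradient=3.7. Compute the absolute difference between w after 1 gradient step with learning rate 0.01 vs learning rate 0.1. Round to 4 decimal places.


With lr=0.01: w_new = 4.9 - 0.01 * 3.7 = 4.863
With lr=0.1: w_new = 4.9 - 0.1 * 3.7 = 4.53
Absolute difference = |4.863 - 4.53|
= 0.3330

0.3330


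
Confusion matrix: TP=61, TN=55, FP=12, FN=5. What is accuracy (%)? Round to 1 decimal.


Accuracy = (TP + TN) / (TP + TN + FP + FN) * 100
= (61 + 55) / (61 + 55 + 12 + 5)
= 116 / 133
= 0.8722
= 87.2%

87.2


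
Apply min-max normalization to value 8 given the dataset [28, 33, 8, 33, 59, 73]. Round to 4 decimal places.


Min = 8, Max = 73
Range = 73 - 8 = 65
Scaled = (x - min) / (max - min)
= (8 - 8) / 65
= 0 / 65
= 0.0000

0.0000


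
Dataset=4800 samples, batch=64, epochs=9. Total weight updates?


Iterations per epoch = 4800 / 64 = 75
Total updates = iterations_per_epoch * epochs
= 75 * 9
= 675

675


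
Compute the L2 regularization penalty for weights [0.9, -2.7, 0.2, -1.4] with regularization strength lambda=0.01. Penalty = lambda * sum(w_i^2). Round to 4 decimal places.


Squaring each weight:
0.9^2 = 0.81
(-2.7)^2 = 7.29
0.2^2 = 0.04
(-1.4)^2 = 1.96
Sum of squares = 10.1
Penalty = 0.01 * 10.1 = 0.1010

0.1010


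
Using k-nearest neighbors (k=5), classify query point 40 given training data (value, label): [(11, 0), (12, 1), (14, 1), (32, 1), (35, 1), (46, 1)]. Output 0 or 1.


Distances from query 40:
Point 35 (class 1): distance = 5
Point 46 (class 1): distance = 6
Point 32 (class 1): distance = 8
Point 14 (class 1): distance = 26
Point 12 (class 1): distance = 28
K=5 nearest neighbors: classes = [1, 1, 1, 1, 1]
Votes for class 1: 5 / 5
Majority vote => class 1

1


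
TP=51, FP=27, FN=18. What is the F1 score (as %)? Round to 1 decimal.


Precision = TP / (TP + FP) = 51 / 78 = 0.6538
Recall = TP / (TP + FN) = 51 / 69 = 0.7391
F1 = 2 * P * R / (P + R)
= 2 * 0.6538 * 0.7391 / (0.6538 + 0.7391)
= 0.9666 / 1.393
= 0.6939
As percentage: 69.4%

69.4


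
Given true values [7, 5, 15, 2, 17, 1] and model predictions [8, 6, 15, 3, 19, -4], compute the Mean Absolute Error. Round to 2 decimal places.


Absolute errors: [1, 1, 0, 1, 2, 5]
Sum of absolute errors = 10
MAE = 10 / 6 = 1.67

1.67


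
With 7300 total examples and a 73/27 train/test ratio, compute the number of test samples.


Train samples = 7300 * 73% = 5329
Test samples = 7300 - 5329
= 1971

1971


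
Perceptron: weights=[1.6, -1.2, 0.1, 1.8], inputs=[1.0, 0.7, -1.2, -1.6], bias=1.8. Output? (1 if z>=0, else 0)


z = w . x + b
= 1.6*1.0 + -1.2*0.7 + 0.1*-1.2 + 1.8*-1.6 + 1.8
= 1.6 + -0.84 + -0.12 + -2.88 + 1.8
= -2.24 + 1.8
= -0.44
Since z = -0.44 < 0, output = 0

0


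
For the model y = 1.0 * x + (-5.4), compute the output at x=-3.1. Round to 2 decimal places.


y = 1.0 * -3.1 + (-5.4)
= -3.1 + (-5.4)
= -8.50

-8.50


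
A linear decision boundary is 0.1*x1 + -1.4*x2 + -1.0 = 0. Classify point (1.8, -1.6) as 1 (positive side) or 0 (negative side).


Compute 0.1 * 1.8 + -1.4 * -1.6 + -1.0
= 0.18 + 2.24 + -1.0
= 1.42
Since 1.42 >= 0, the point is on the positive side.

1


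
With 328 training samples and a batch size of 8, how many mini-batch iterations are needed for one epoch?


Iterations per epoch = dataset_size / batch_size
= 328 / 8
= 41

41


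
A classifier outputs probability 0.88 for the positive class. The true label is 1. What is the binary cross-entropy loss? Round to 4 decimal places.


For y=1: Loss = -log(p)
= -log(0.88)
= -(-0.1278)
= 0.1278

0.1278


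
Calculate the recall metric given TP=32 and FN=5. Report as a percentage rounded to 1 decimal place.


Recall = TP / (TP + FN) * 100
= 32 / (32 + 5)
= 32 / 37
= 0.8649
= 86.5%

86.5


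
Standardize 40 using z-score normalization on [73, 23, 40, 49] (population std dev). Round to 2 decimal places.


Mean = (73 + 23 + 40 + 49) / 4 = 46.25
Variance = sum((x_i - mean)^2) / n = 325.6875
Std = sqrt(325.6875) = 18.0468
Z = (x - mean) / std
= (40 - 46.25) / 18.0468
= -6.25 / 18.0468
= -0.35

-0.35


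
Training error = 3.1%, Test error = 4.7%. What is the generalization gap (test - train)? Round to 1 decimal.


Generalization gap = test_error - train_error
= 4.7 - 3.1
= 1.6%
A small gap suggests good generalization.

1.6


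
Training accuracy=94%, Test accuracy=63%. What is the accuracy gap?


Gap = train_accuracy - test_accuracy
= 94 - 63
= 31%
This large gap strongly indicates overfitting.

31


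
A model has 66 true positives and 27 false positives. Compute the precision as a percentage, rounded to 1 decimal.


Precision = TP / (TP + FP) * 100
= 66 / (66 + 27)
= 66 / 93
= 0.7097
= 71.0%

71.0


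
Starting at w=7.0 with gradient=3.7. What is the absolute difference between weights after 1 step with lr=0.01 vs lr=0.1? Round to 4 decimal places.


With lr=0.01: w_new = 7.0 - 0.01 * 3.7 = 6.963
With lr=0.1: w_new = 7.0 - 0.1 * 3.7 = 6.63
Absolute difference = |6.963 - 6.63|
= 0.3330

0.3330


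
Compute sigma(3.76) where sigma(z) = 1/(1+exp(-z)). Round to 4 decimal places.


sigmoid(z) = 1 / (1 + exp(-z))
exp(-(3.76)) = exp(-3.76) = 0.0233
1 + 0.0233 = 1.0233
1 / 1.0233 = 0.9772

0.9772


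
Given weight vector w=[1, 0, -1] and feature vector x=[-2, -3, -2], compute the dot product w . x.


Element-wise products:
1 * -2 = -2
0 * -3 = 0
-1 * -2 = 2
Sum = -2 + 0 + 2
= 0

0


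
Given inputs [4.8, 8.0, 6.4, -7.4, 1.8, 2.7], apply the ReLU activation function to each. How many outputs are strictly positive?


ReLU(x) = max(0, x) for each element:
ReLU(4.8) = 4.8
ReLU(8.0) = 8.0
ReLU(6.4) = 6.4
ReLU(-7.4) = 0
ReLU(1.8) = 1.8
ReLU(2.7) = 2.7
Active neurons (>0): 5

5


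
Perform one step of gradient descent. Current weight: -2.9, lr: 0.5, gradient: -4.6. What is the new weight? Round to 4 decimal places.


w_new = w_old - lr * gradient
= -2.9 - 0.5 * -4.6
= -2.9 - (-2.3)
= -0.6000

-0.6000


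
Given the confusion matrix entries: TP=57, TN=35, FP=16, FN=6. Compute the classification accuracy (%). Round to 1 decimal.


Accuracy = (TP + TN) / (TP + TN + FP + FN) * 100
= (57 + 35) / (57 + 35 + 16 + 6)
= 92 / 114
= 0.807
= 80.7%

80.7


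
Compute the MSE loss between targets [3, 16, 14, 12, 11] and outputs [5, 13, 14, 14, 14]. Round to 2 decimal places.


Differences: [-2, 3, 0, -2, -3]
Squared errors: [4, 9, 0, 4, 9]
Sum of squared errors = 26
MSE = 26 / 5 = 5.20

5.20


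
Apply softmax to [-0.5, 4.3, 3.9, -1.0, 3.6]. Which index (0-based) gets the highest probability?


Softmax is a monotonic transformation, so it preserves the argmax.
We need to find the index of the maximum logit.
Index 0: -0.5
Index 1: 4.3
Index 2: 3.9
Index 3: -1.0
Index 4: 3.6
Maximum logit = 4.3 at index 1

1


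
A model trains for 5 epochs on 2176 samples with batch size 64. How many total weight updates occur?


Iterations per epoch = 2176 / 64 = 34
Total updates = iterations_per_epoch * epochs
= 34 * 5
= 170

170


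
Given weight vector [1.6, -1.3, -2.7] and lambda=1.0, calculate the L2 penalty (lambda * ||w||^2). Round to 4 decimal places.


Squaring each weight:
1.6^2 = 2.56
(-1.3)^2 = 1.69
(-2.7)^2 = 7.29
Sum of squares = 11.54
Penalty = 1.0 * 11.54 = 11.5400

11.5400


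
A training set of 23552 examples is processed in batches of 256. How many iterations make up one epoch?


Iterations per epoch = dataset_size / batch_size
= 23552 / 256
= 92

92


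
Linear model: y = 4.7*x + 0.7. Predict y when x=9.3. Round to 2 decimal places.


y = 4.7 * 9.3 + (0.7)
= 43.71 + (0.7)
= 44.41

44.41


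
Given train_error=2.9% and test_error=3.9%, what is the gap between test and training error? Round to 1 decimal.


Generalization gap = test_error - train_error
= 3.9 - 2.9
= 1.0%
A small gap suggests good generalization.

1.0


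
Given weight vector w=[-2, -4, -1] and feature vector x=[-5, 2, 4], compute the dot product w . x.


Element-wise products:
-2 * -5 = 10
-4 * 2 = -8
-1 * 4 = -4
Sum = 10 + -8 + -4
= -2

-2


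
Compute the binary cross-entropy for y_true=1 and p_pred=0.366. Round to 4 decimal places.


For y=1: Loss = -log(p)
= -log(0.366)
= -(-1.0051)
= 1.0051

1.0051


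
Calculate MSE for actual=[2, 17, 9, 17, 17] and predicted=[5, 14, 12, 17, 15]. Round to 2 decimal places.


Differences: [-3, 3, -3, 0, 2]
Squared errors: [9, 9, 9, 0, 4]
Sum of squared errors = 31
MSE = 31 / 5 = 6.20

6.20


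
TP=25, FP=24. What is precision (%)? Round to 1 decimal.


Precision = TP / (TP + FP) * 100
= 25 / (25 + 24)
= 25 / 49
= 0.5102
= 51.0%

51.0


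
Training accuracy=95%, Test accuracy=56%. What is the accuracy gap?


Gap = train_accuracy - test_accuracy
= 95 - 56
= 39%
This large gap strongly indicates overfitting.

39


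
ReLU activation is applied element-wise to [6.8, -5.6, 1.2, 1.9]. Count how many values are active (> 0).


ReLU(x) = max(0, x) for each element:
ReLU(6.8) = 6.8
ReLU(-5.6) = 0
ReLU(1.2) = 1.2
ReLU(1.9) = 1.9
Active neurons (>0): 3

3


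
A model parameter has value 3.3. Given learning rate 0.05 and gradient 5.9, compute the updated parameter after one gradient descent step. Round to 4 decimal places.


w_new = w_old - lr * gradient
= 3.3 - 0.05 * 5.9
= 3.3 - (0.295)
= 3.0050

3.0050


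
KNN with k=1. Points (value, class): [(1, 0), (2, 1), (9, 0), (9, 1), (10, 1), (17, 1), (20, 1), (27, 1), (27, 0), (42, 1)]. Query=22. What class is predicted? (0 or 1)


Distances from query 22:
Point 20 (class 1): distance = 2
K=1 nearest neighbors: classes = [1]
Votes for class 1: 1 / 1
Majority vote => class 1

1


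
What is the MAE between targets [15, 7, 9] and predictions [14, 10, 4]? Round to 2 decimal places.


Absolute errors: [1, 3, 5]
Sum of absolute errors = 9
MAE = 9 / 3 = 3.00

3.00


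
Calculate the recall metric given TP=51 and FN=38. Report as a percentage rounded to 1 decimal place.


Recall = TP / (TP + FN) * 100
= 51 / (51 + 38)
= 51 / 89
= 0.573
= 57.3%

57.3


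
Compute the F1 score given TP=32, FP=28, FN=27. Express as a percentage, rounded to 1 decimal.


Precision = TP / (TP + FP) = 32 / 60 = 0.5333
Recall = TP / (TP + FN) = 32 / 59 = 0.5424
F1 = 2 * P * R / (P + R)
= 2 * 0.5333 * 0.5424 / (0.5333 + 0.5424)
= 0.5785 / 1.0757
= 0.5378
As percentage: 53.8%

53.8


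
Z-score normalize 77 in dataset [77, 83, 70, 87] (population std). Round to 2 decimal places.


Mean = (77 + 83 + 70 + 87) / 4 = 79.25
Variance = sum((x_i - mean)^2) / n = 41.1875
Std = sqrt(41.1875) = 6.4177
Z = (x - mean) / std
= (77 - 79.25) / 6.4177
= -2.25 / 6.4177
= -0.35

-0.35


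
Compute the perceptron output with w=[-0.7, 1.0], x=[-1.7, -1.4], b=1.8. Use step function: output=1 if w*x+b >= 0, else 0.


z = w . x + b
= -0.7*-1.7 + 1.0*-1.4 + 1.8
= 1.19 + -1.4 + 1.8
= -0.21 + 1.8
= 1.59
Since z = 1.59 >= 0, output = 1

1


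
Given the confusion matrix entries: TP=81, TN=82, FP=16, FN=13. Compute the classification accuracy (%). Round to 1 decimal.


Accuracy = (TP + TN) / (TP + TN + FP + FN) * 100
= (81 + 82) / (81 + 82 + 16 + 13)
= 163 / 192
= 0.849
= 84.9%

84.9


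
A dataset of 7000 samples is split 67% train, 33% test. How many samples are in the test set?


Train samples = 7000 * 67% = 4690
Test samples = 7000 - 4690
= 2310

2310


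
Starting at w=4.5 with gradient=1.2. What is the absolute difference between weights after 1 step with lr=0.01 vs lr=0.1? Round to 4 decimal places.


With lr=0.01: w_new = 4.5 - 0.01 * 1.2 = 4.488
With lr=0.1: w_new = 4.5 - 0.1 * 1.2 = 4.38
Absolute difference = |4.488 - 4.38|
= 0.1080

0.1080


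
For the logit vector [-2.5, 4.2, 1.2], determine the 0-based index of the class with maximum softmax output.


Softmax is a monotonic transformation, so it preserves the argmax.
We need to find the index of the maximum logit.
Index 0: -2.5
Index 1: 4.2
Index 2: 1.2
Maximum logit = 4.2 at index 1

1


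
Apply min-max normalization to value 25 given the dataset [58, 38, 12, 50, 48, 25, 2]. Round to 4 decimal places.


Min = 2, Max = 58
Range = 58 - 2 = 56
Scaled = (x - min) / (max - min)
= (25 - 2) / 56
= 23 / 56
= 0.4107

0.4107


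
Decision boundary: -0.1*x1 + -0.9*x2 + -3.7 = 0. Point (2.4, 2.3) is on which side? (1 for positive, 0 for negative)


Compute -0.1 * 2.4 + -0.9 * 2.3 + -3.7
= -0.24 + -2.07 + -3.7
= -6.01
Since -6.01 < 0, the point is on the negative side.

0


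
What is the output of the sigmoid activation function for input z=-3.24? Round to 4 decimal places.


sigmoid(z) = 1 / (1 + exp(-z))
exp(-(-3.24)) = exp(3.24) = 25.5337
1 + 25.5337 = 26.5337
1 / 26.5337 = 0.0377

0.0377


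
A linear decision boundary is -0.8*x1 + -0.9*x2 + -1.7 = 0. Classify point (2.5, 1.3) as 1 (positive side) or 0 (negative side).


Compute -0.8 * 2.5 + -0.9 * 1.3 + -1.7
= -2.0 + -1.17 + -1.7
= -4.87
Since -4.87 < 0, the point is on the negative side.

0


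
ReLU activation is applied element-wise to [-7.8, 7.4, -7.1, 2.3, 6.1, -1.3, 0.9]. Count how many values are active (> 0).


ReLU(x) = max(0, x) for each element:
ReLU(-7.8) = 0
ReLU(7.4) = 7.4
ReLU(-7.1) = 0
ReLU(2.3) = 2.3
ReLU(6.1) = 6.1
ReLU(-1.3) = 0
ReLU(0.9) = 0.9
Active neurons (>0): 4

4


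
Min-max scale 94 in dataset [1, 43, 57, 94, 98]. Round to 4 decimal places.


Min = 1, Max = 98
Range = 98 - 1 = 97
Scaled = (x - min) / (max - min)
= (94 - 1) / 97
= 93 / 97
= 0.9588

0.9588


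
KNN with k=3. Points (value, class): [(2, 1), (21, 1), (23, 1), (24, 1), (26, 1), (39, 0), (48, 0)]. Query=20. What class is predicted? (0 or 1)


Distances from query 20:
Point 21 (class 1): distance = 1
Point 23 (class 1): distance = 3
Point 24 (class 1): distance = 4
K=3 nearest neighbors: classes = [1, 1, 1]
Votes for class 1: 3 / 3
Majority vote => class 1

1


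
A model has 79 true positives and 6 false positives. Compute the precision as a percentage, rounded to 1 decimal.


Precision = TP / (TP + FP) * 100
= 79 / (79 + 6)
= 79 / 85
= 0.9294
= 92.9%

92.9


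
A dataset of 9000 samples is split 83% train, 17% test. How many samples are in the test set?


Train samples = 9000 * 83% = 7470
Test samples = 9000 - 7470
= 1530

1530


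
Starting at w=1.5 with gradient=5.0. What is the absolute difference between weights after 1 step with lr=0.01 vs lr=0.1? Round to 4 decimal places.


With lr=0.01: w_new = 1.5 - 0.01 * 5.0 = 1.45
With lr=0.1: w_new = 1.5 - 0.1 * 5.0 = 1.0
Absolute difference = |1.45 - 1.0|
= 0.4500

0.4500


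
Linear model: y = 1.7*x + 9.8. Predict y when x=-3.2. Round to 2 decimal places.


y = 1.7 * -3.2 + (9.8)
= -5.44 + (9.8)
= 4.36

4.36


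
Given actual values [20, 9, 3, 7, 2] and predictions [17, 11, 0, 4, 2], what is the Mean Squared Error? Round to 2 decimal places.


Differences: [3, -2, 3, 3, 0]
Squared errors: [9, 4, 9, 9, 0]
Sum of squared errors = 31
MSE = 31 / 5 = 6.20

6.20


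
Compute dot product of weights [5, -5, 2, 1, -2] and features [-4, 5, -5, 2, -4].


Element-wise products:
5 * -4 = -20
-5 * 5 = -25
2 * -5 = -10
1 * 2 = 2
-2 * -4 = 8
Sum = -20 + -25 + -10 + 2 + 8
= -45

-45


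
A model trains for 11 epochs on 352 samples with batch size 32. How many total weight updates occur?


Iterations per epoch = 352 / 32 = 11
Total updates = iterations_per_epoch * epochs
= 11 * 11
= 121

121


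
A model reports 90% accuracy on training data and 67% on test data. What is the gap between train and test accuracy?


Gap = train_accuracy - test_accuracy
= 90 - 67
= 23%
This large gap strongly indicates overfitting.

23


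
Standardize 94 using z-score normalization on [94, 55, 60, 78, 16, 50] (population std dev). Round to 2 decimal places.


Mean = (94 + 55 + 60 + 78 + 16 + 50) / 6 = 58.8333
Variance = sum((x_i - mean)^2) / n = 588.8056
Std = sqrt(588.8056) = 24.2653
Z = (x - mean) / std
= (94 - 58.8333) / 24.2653
= 35.1667 / 24.2653
= 1.45

1.45


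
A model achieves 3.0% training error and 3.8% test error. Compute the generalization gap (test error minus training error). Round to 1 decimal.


Generalization gap = test_error - train_error
= 3.8 - 3.0
= 0.8%
A small gap suggests good generalization.

0.8


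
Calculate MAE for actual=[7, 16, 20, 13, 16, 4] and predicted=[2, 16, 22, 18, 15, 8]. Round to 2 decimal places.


Absolute errors: [5, 0, 2, 5, 1, 4]
Sum of absolute errors = 17
MAE = 17 / 6 = 2.83

2.83


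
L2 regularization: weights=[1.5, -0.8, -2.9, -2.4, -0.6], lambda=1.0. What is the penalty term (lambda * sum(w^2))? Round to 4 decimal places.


Squaring each weight:
1.5^2 = 2.25
(-0.8)^2 = 0.64
(-2.9)^2 = 8.41
(-2.4)^2 = 5.76
(-0.6)^2 = 0.36
Sum of squares = 17.42
Penalty = 1.0 * 17.42 = 17.4200

17.4200


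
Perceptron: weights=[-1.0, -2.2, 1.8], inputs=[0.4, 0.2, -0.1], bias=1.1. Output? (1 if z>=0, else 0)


z = w . x + b
= -1.0*0.4 + -2.2*0.2 + 1.8*-0.1 + 1.1
= -0.4 + -0.44 + -0.18 + 1.1
= -1.02 + 1.1
= 0.08
Since z = 0.08 >= 0, output = 1

1


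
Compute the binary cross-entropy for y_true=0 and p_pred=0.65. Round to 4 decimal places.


For y=0: Loss = -log(1-p)
= -log(1 - 0.65)
= -log(0.35)
= -(-1.0498)
= 1.0498

1.0498


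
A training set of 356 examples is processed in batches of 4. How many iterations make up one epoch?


Iterations per epoch = dataset_size / batch_size
= 356 / 4
= 89

89


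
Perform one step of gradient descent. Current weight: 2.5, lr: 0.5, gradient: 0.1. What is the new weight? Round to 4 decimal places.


w_new = w_old - lr * gradient
= 2.5 - 0.5 * 0.1
= 2.5 - (0.05)
= 2.4500

2.4500


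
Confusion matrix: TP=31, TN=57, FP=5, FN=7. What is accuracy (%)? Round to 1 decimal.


Accuracy = (TP + TN) / (TP + TN + FP + FN) * 100
= (31 + 57) / (31 + 57 + 5 + 7)
= 88 / 100
= 0.88
= 88.0%

88.0


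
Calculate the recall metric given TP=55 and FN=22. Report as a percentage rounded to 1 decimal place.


Recall = TP / (TP + FN) * 100
= 55 / (55 + 22)
= 55 / 77
= 0.7143
= 71.4%

71.4


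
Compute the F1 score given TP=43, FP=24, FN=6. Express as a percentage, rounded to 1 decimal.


Precision = TP / (TP + FP) = 43 / 67 = 0.6418
Recall = TP / (TP + FN) = 43 / 49 = 0.8776
F1 = 2 * P * R / (P + R)
= 2 * 0.6418 * 0.8776 / (0.6418 + 0.8776)
= 1.1264 / 1.5193
= 0.7414
As percentage: 74.1%

74.1


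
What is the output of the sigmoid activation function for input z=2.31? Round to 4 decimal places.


sigmoid(z) = 1 / (1 + exp(-z))
exp(-(2.31)) = exp(-2.31) = 0.0993
1 + 0.0993 = 1.0993
1 / 1.0993 = 0.9097

0.9097


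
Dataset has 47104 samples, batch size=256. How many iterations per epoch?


Iterations per epoch = dataset_size / batch_size
= 47104 / 256
= 184

184


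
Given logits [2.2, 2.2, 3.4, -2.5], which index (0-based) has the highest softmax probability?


Softmax is a monotonic transformation, so it preserves the argmax.
We need to find the index of the maximum logit.
Index 0: 2.2
Index 1: 2.2
Index 2: 3.4
Index 3: -2.5
Maximum logit = 3.4 at index 2

2


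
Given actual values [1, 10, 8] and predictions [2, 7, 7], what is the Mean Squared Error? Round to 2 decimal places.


Differences: [-1, 3, 1]
Squared errors: [1, 9, 1]
Sum of squared errors = 11
MSE = 11 / 3 = 3.67

3.67


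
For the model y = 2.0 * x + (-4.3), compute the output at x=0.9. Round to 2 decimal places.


y = 2.0 * 0.9 + (-4.3)
= 1.8 + (-4.3)
= -2.50

-2.50


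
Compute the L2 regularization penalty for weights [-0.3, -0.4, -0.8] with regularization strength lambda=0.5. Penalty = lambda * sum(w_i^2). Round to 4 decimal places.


Squaring each weight:
(-0.3)^2 = 0.09
(-0.4)^2 = 0.16
(-0.8)^2 = 0.64
Sum of squares = 0.89
Penalty = 0.5 * 0.89 = 0.4450

0.4450


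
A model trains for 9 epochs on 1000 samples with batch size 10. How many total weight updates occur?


Iterations per epoch = 1000 / 10 = 100
Total updates = iterations_per_epoch * epochs
= 100 * 9
= 900

900


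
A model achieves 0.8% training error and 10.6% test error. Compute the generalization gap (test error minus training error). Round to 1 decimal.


Generalization gap = test_error - train_error
= 10.6 - 0.8
= 9.8%
A moderate gap.

9.8


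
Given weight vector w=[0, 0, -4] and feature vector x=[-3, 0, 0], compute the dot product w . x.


Element-wise products:
0 * -3 = 0
0 * 0 = 0
-4 * 0 = 0
Sum = 0 + 0 + 0
= 0

0


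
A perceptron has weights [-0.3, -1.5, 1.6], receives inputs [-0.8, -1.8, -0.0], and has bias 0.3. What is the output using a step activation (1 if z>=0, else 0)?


z = w . x + b
= -0.3*-0.8 + -1.5*-1.8 + 1.6*-0.0 + 0.3
= 0.24 + 2.7 + -0.0 + 0.3
= 2.94 + 0.3
= 3.24
Since z = 3.24 >= 0, output = 1

1


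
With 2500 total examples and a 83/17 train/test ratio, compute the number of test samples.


Train samples = 2500 * 83% = 2075
Test samples = 2500 - 2075
= 425

425


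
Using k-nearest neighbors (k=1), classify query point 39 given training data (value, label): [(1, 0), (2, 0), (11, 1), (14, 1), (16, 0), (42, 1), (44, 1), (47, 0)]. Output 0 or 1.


Distances from query 39:
Point 42 (class 1): distance = 3
K=1 nearest neighbors: classes = [1]
Votes for class 1: 1 / 1
Majority vote => class 1

1


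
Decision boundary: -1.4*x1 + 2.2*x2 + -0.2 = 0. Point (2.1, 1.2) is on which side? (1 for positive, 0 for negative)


Compute -1.4 * 2.1 + 2.2 * 1.2 + -0.2
= -2.94 + 2.64 + -0.2
= -0.5
Since -0.5 < 0, the point is on the negative side.

0


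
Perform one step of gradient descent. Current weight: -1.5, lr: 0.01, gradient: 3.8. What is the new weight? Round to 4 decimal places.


w_new = w_old - lr * gradient
= -1.5 - 0.01 * 3.8
= -1.5 - (0.038)
= -1.5380

-1.5380


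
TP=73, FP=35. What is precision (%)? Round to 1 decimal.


Precision = TP / (TP + FP) * 100
= 73 / (73 + 35)
= 73 / 108
= 0.6759
= 67.6%

67.6


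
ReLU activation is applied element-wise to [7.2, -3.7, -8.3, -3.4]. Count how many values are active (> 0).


ReLU(x) = max(0, x) for each element:
ReLU(7.2) = 7.2
ReLU(-3.7) = 0
ReLU(-8.3) = 0
ReLU(-3.4) = 0
Active neurons (>0): 1

1


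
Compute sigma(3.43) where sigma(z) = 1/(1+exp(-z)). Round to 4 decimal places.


sigmoid(z) = 1 / (1 + exp(-z))
exp(-(3.43)) = exp(-3.43) = 0.0324
1 + 0.0324 = 1.0324
1 / 1.0324 = 0.9686

0.9686


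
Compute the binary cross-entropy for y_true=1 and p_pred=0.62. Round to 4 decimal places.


For y=1: Loss = -log(p)
= -log(0.62)
= -(-0.478)
= 0.4780

0.4780


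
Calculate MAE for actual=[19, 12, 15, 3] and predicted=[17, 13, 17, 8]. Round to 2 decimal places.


Absolute errors: [2, 1, 2, 5]
Sum of absolute errors = 10
MAE = 10 / 4 = 2.50

2.50


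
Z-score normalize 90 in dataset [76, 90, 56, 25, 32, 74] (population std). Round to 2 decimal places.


Mean = (76 + 90 + 56 + 25 + 32 + 74) / 6 = 58.8333
Variance = sum((x_i - mean)^2) / n = 561.4722
Std = sqrt(561.4722) = 23.6954
Z = (x - mean) / std
= (90 - 58.8333) / 23.6954
= 31.1667 / 23.6954
= 1.32

1.32


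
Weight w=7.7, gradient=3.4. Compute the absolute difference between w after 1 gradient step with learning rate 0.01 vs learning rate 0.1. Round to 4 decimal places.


With lr=0.01: w_new = 7.7 - 0.01 * 3.4 = 7.666
With lr=0.1: w_new = 7.7 - 0.1 * 3.4 = 7.36
Absolute difference = |7.666 - 7.36|
= 0.3060

0.3060


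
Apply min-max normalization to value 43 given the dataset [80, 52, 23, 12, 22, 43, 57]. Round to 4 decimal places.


Min = 12, Max = 80
Range = 80 - 12 = 68
Scaled = (x - min) / (max - min)
= (43 - 12) / 68
= 31 / 68
= 0.4559

0.4559


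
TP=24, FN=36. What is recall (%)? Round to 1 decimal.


Recall = TP / (TP + FN) * 100
= 24 / (24 + 36)
= 24 / 60
= 0.4
= 40.0%

40.0


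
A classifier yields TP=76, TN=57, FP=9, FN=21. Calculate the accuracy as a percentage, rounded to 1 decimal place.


Accuracy = (TP + TN) / (TP + TN + FP + FN) * 100
= (76 + 57) / (76 + 57 + 9 + 21)
= 133 / 163
= 0.816
= 81.6%

81.6


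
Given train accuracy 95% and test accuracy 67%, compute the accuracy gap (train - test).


Gap = train_accuracy - test_accuracy
= 95 - 67
= 28%
This large gap strongly indicates overfitting.

28


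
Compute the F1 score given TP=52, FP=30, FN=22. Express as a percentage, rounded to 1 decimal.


Precision = TP / (TP + FP) = 52 / 82 = 0.6341
Recall = TP / (TP + FN) = 52 / 74 = 0.7027
F1 = 2 * P * R / (P + R)
= 2 * 0.6341 * 0.7027 / (0.6341 + 0.7027)
= 0.8912 / 1.3368
= 0.6667
As percentage: 66.7%

66.7


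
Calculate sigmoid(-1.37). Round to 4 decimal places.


sigmoid(z) = 1 / (1 + exp(-z))
exp(-(-1.37)) = exp(1.37) = 3.9354
1 + 3.9354 = 4.9354
1 / 4.9354 = 0.2026

0.2026


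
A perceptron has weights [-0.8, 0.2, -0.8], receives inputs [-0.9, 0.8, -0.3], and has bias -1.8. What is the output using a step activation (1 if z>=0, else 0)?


z = w . x + b
= -0.8*-0.9 + 0.2*0.8 + -0.8*-0.3 + -1.8
= 0.72 + 0.16 + 0.24 + -1.8
= 1.12 + -1.8
= -0.68
Since z = -0.68 < 0, output = 0

0


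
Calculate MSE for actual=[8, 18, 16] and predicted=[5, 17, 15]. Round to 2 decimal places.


Differences: [3, 1, 1]
Squared errors: [9, 1, 1]
Sum of squared errors = 11
MSE = 11 / 3 = 3.67

3.67


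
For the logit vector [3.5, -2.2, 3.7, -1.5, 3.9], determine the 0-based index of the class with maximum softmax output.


Softmax is a monotonic transformation, so it preserves the argmax.
We need to find the index of the maximum logit.
Index 0: 3.5
Index 1: -2.2
Index 2: 3.7
Index 3: -1.5
Index 4: 3.9
Maximum logit = 3.9 at index 4

4


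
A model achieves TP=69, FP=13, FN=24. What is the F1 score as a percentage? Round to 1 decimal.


Precision = TP / (TP + FP) = 69 / 82 = 0.8415
Recall = TP / (TP + FN) = 69 / 93 = 0.7419
F1 = 2 * P * R / (P + R)
= 2 * 0.8415 * 0.7419 / (0.8415 + 0.7419)
= 1.2486 / 1.5834
= 0.7886
As percentage: 78.9%

78.9


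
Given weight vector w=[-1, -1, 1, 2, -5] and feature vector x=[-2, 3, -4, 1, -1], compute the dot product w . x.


Element-wise products:
-1 * -2 = 2
-1 * 3 = -3
1 * -4 = -4
2 * 1 = 2
-5 * -1 = 5
Sum = 2 + -3 + -4 + 2 + 5
= 2

2


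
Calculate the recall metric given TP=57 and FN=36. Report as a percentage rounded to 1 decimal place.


Recall = TP / (TP + FN) * 100
= 57 / (57 + 36)
= 57 / 93
= 0.6129
= 61.3%

61.3


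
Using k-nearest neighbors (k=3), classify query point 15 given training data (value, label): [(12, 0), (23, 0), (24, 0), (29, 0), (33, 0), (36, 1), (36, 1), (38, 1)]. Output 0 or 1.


Distances from query 15:
Point 12 (class 0): distance = 3
Point 23 (class 0): distance = 8
Point 24 (class 0): distance = 9
K=3 nearest neighbors: classes = [0, 0, 0]
Votes for class 1: 0 / 3
Majority vote => class 0

0


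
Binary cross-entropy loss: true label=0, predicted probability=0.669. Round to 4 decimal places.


For y=0: Loss = -log(1-p)
= -log(1 - 0.669)
= -log(0.331)
= -(-1.1056)
= 1.1056

1.1056


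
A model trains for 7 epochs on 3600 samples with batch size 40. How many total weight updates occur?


Iterations per epoch = 3600 / 40 = 90
Total updates = iterations_per_epoch * epochs
= 90 * 7
= 630

630


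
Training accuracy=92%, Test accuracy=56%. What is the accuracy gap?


Gap = train_accuracy - test_accuracy
= 92 - 56
= 36%
This large gap strongly indicates overfitting.

36


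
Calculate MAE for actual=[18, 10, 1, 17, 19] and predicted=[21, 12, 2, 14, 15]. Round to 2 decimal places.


Absolute errors: [3, 2, 1, 3, 4]
Sum of absolute errors = 13
MAE = 13 / 5 = 2.60

2.60


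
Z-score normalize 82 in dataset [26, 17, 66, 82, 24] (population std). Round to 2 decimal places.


Mean = (26 + 17 + 66 + 82 + 24) / 5 = 43.0
Variance = sum((x_i - mean)^2) / n = 675.2
Std = sqrt(675.2) = 25.9846
Z = (x - mean) / std
= (82 - 43.0) / 25.9846
= 39.0 / 25.9846
= 1.50

1.50


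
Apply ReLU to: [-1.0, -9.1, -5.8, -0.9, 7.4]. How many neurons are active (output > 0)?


ReLU(x) = max(0, x) for each element:
ReLU(-1.0) = 0
ReLU(-9.1) = 0
ReLU(-5.8) = 0
ReLU(-0.9) = 0
ReLU(7.4) = 7.4
Active neurons (>0): 1

1


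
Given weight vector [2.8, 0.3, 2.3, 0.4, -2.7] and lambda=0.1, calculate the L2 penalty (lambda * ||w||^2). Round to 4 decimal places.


Squaring each weight:
2.8^2 = 7.84
0.3^2 = 0.09
2.3^2 = 5.29
0.4^2 = 0.16
(-2.7)^2 = 7.29
Sum of squares = 20.67
Penalty = 0.1 * 20.67 = 2.0670

2.0670


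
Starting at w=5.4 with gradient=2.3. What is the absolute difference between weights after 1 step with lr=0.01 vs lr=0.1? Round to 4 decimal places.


With lr=0.01: w_new = 5.4 - 0.01 * 2.3 = 5.377
With lr=0.1: w_new = 5.4 - 0.1 * 2.3 = 5.17
Absolute difference = |5.377 - 5.17|
= 0.2070

0.2070


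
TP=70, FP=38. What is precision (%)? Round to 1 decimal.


Precision = TP / (TP + FP) * 100
= 70 / (70 + 38)
= 70 / 108
= 0.6481
= 64.8%

64.8


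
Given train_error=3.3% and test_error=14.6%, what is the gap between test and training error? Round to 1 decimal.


Generalization gap = test_error - train_error
= 14.6 - 3.3
= 11.3%
A large gap suggests overfitting.

11.3


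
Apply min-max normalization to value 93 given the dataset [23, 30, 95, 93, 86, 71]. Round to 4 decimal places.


Min = 23, Max = 95
Range = 95 - 23 = 72
Scaled = (x - min) / (max - min)
= (93 - 23) / 72
= 70 / 72
= 0.9722

0.9722


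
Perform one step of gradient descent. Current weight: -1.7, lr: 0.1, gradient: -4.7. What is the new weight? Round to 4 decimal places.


w_new = w_old - lr * gradient
= -1.7 - 0.1 * -4.7
= -1.7 - (-0.47)
= -1.2300

-1.2300


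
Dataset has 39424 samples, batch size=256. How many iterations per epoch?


Iterations per epoch = dataset_size / batch_size
= 39424 / 256
= 154

154


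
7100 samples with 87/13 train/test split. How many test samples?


Train samples = 7100 * 87% = 6177
Test samples = 7100 - 6177
= 923

923


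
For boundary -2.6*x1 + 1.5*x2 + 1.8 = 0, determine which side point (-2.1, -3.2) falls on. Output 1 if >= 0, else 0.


Compute -2.6 * -2.1 + 1.5 * -3.2 + 1.8
= 5.46 + -4.8 + 1.8
= 2.46
Since 2.46 >= 0, the point is on the positive side.

1


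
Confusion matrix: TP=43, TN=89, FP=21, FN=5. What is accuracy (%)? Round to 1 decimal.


Accuracy = (TP + TN) / (TP + TN + FP + FN) * 100
= (43 + 89) / (43 + 89 + 21 + 5)
= 132 / 158
= 0.8354
= 83.5%

83.5


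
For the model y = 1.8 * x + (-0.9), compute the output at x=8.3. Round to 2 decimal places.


y = 1.8 * 8.3 + (-0.9)
= 14.94 + (-0.9)
= 14.04

14.04


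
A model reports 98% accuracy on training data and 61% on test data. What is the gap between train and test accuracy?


Gap = train_accuracy - test_accuracy
= 98 - 61
= 37%
This large gap strongly indicates overfitting.

37


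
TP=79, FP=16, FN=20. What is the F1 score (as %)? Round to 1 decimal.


Precision = TP / (TP + FP) = 79 / 95 = 0.8316
Recall = TP / (TP + FN) = 79 / 99 = 0.798
F1 = 2 * P * R / (P + R)
= 2 * 0.8316 * 0.798 / (0.8316 + 0.798)
= 1.3272 / 1.6296
= 0.8144
As percentage: 81.4%

81.4


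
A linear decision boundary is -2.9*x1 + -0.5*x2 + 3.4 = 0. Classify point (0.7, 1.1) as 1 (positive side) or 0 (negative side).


Compute -2.9 * 0.7 + -0.5 * 1.1 + 3.4
= -2.03 + -0.55 + 3.4
= 0.82
Since 0.82 >= 0, the point is on the positive side.

1


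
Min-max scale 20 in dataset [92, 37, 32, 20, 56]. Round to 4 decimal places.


Min = 20, Max = 92
Range = 92 - 20 = 72
Scaled = (x - min) / (max - min)
= (20 - 20) / 72
= 0 / 72
= 0.0000

0.0000


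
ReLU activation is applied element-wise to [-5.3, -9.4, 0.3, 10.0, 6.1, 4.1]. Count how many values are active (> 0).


ReLU(x) = max(0, x) for each element:
ReLU(-5.3) = 0
ReLU(-9.4) = 0
ReLU(0.3) = 0.3
ReLU(10.0) = 10.0
ReLU(6.1) = 6.1
ReLU(4.1) = 4.1
Active neurons (>0): 4

4


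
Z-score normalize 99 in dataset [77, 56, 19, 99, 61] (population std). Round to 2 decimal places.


Mean = (77 + 56 + 19 + 99 + 61) / 5 = 62.4
Variance = sum((x_i - mean)^2) / n = 695.84
Std = sqrt(695.84) = 26.3788
Z = (x - mean) / std
= (99 - 62.4) / 26.3788
= 36.6 / 26.3788
= 1.39

1.39


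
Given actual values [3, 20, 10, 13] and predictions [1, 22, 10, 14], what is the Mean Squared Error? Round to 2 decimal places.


Differences: [2, -2, 0, -1]
Squared errors: [4, 4, 0, 1]
Sum of squared errors = 9
MSE = 9 / 4 = 2.25

2.25


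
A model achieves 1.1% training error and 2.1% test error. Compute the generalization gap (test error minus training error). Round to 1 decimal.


Generalization gap = test_error - train_error
= 2.1 - 1.1
= 1.0%
A small gap suggests good generalization.

1.0


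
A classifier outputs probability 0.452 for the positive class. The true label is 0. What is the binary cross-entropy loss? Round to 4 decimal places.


For y=0: Loss = -log(1-p)
= -log(1 - 0.452)
= -log(0.548)
= -(-0.6015)
= 0.6015

0.6015


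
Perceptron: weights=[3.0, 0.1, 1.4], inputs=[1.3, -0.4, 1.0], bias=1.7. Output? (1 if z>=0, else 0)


z = w . x + b
= 3.0*1.3 + 0.1*-0.4 + 1.4*1.0 + 1.7
= 3.9 + -0.04 + 1.4 + 1.7
= 5.26 + 1.7
= 6.96
Since z = 6.96 >= 0, output = 1

1


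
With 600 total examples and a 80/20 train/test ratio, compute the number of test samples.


Train samples = 600 * 80% = 480
Test samples = 600 - 480
= 120

120


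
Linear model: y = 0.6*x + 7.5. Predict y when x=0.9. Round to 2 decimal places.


y = 0.6 * 0.9 + (7.5)
= 0.54 + (7.5)
= 8.04

8.04


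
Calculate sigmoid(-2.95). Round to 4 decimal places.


sigmoid(z) = 1 / (1 + exp(-z))
exp(-(-2.95)) = exp(2.95) = 19.106
1 + 19.106 = 20.106
1 / 20.106 = 0.0497

0.0497


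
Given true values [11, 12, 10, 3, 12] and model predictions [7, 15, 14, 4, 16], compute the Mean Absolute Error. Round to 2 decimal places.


Absolute errors: [4, 3, 4, 1, 4]
Sum of absolute errors = 16
MAE = 16 / 5 = 3.20

3.20


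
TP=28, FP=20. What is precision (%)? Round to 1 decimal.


Precision = TP / (TP + FP) * 100
= 28 / (28 + 20)
= 28 / 48
= 0.5833
= 58.3%

58.3


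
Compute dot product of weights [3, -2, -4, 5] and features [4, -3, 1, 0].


Element-wise products:
3 * 4 = 12
-2 * -3 = 6
-4 * 1 = -4
5 * 0 = 0
Sum = 12 + 6 + -4 + 0
= 14

14


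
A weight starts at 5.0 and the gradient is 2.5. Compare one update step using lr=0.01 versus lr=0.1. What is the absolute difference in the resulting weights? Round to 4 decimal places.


With lr=0.01: w_new = 5.0 - 0.01 * 2.5 = 4.975
With lr=0.1: w_new = 5.0 - 0.1 * 2.5 = 4.75
Absolute difference = |4.975 - 4.75|
= 0.2250

0.2250


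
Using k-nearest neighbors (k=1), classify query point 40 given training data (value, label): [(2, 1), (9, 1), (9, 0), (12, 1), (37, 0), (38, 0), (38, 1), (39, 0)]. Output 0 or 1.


Distances from query 40:
Point 39 (class 0): distance = 1
K=1 nearest neighbors: classes = [0]
Votes for class 1: 0 / 1
Majority vote => class 0

0


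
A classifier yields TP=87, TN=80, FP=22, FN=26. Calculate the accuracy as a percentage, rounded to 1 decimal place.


Accuracy = (TP + TN) / (TP + TN + FP + FN) * 100
= (87 + 80) / (87 + 80 + 22 + 26)
= 167 / 215
= 0.7767
= 77.7%

77.7


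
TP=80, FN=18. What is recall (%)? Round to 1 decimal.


Recall = TP / (TP + FN) * 100
= 80 / (80 + 18)
= 80 / 98
= 0.8163
= 81.6%

81.6


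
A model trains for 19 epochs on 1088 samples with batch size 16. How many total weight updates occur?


Iterations per epoch = 1088 / 16 = 68
Total updates = iterations_per_epoch * epochs
= 68 * 19
= 1292

1292


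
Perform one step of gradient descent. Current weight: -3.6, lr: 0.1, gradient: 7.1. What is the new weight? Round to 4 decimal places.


w_new = w_old - lr * gradient
= -3.6 - 0.1 * 7.1
= -3.6 - (0.71)
= -4.3100

-4.3100


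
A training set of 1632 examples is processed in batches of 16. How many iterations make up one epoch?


Iterations per epoch = dataset_size / batch_size
= 1632 / 16
= 102

102


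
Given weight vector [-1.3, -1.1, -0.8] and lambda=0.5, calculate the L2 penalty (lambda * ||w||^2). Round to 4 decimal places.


Squaring each weight:
(-1.3)^2 = 1.69
(-1.1)^2 = 1.21
(-0.8)^2 = 0.64
Sum of squares = 3.54
Penalty = 0.5 * 3.54 = 1.7700

1.7700


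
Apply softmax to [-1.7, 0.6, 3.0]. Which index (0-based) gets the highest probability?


Softmax is a monotonic transformation, so it preserves the argmax.
We need to find the index of the maximum logit.
Index 0: -1.7
Index 1: 0.6
Index 2: 3.0
Maximum logit = 3.0 at index 2

2


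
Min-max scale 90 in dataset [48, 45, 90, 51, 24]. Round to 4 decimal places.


Min = 24, Max = 90
Range = 90 - 24 = 66
Scaled = (x - min) / (max - min)
= (90 - 24) / 66
= 66 / 66
= 1.0000

1.0000


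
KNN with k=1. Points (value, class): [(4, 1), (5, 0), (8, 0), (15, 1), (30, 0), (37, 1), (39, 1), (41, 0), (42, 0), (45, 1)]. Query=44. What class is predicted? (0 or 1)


Distances from query 44:
Point 45 (class 1): distance = 1
K=1 nearest neighbors: classes = [1]
Votes for class 1: 1 / 1
Majority vote => class 1

1


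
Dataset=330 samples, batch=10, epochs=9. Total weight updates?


Iterations per epoch = 330 / 10 = 33
Total updates = iterations_per_epoch * epochs
= 33 * 9
= 297

297


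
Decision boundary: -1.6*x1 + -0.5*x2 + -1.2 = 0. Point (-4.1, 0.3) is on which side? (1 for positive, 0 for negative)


Compute -1.6 * -4.1 + -0.5 * 0.3 + -1.2
= 6.56 + -0.15 + -1.2
= 5.21
Since 5.21 >= 0, the point is on the positive side.

1


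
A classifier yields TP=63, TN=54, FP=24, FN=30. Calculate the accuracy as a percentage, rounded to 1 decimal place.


Accuracy = (TP + TN) / (TP + TN + FP + FN) * 100
= (63 + 54) / (63 + 54 + 24 + 30)
= 117 / 171
= 0.6842
= 68.4%

68.4


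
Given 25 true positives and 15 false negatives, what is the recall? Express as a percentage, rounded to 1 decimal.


Recall = TP / (TP + FN) * 100
= 25 / (25 + 15)
= 25 / 40
= 0.625
= 62.5%

62.5


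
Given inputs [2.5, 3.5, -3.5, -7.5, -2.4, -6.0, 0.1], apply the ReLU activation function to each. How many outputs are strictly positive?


ReLU(x) = max(0, x) for each element:
ReLU(2.5) = 2.5
ReLU(3.5) = 3.5
ReLU(-3.5) = 0
ReLU(-7.5) = 0
ReLU(-2.4) = 0
ReLU(-6.0) = 0
ReLU(0.1) = 0.1
Active neurons (>0): 3

3


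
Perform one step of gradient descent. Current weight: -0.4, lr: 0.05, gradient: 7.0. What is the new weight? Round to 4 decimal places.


w_new = w_old - lr * gradient
= -0.4 - 0.05 * 7.0
= -0.4 - (0.35)
= -0.7500

-0.7500
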